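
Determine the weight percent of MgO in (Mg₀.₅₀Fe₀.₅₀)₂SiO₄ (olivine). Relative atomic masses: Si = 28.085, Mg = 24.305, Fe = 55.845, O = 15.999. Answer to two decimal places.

23.40 wt%

Formula mass = 172.231 g/mol.
1 Mg → 1.0000 mol MgO per formula unit; M(MgO) = 40.304, so MgO mass = 40.304 g.
40.304/172.231 × 100 = 23.40 wt%.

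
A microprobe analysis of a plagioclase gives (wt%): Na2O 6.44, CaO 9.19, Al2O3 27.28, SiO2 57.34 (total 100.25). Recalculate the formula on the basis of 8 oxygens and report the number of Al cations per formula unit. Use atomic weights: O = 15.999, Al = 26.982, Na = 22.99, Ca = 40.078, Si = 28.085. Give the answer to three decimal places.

1.437 Al apfu

Na2O (M=61.979): mol = 0.10391; Na = 0.20782, O = 0.10391.
CaO (M=56.077): mol = 0.16388; Ca = 0.16388, O = 0.16388.
Al2O3 (M=101.961): mol = 0.26755; Al = 0.53510, O = 0.80265.
SiO2 (M=60.083): mol = 0.95435; Si = 0.95435, O = 1.90870.
ΣO = 2.97914; factor = 8/ΣO = 2.68534.
Al apfu = 0.53510 × 2.68534 = 1.437.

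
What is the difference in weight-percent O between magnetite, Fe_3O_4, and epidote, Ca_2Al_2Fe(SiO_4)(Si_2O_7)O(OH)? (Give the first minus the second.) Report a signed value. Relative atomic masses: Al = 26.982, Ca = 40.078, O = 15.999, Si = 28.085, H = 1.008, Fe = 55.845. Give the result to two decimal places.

First mineral: 63.996 g O in 231.531 g formula = 27.64 wt% O.
Second mineral: 207.987 g O in 483.215 g formula = 43.04 wt% O.
27.64% − 43.04% gives a difference of -15.40 percentage points.

-15.40 percentage points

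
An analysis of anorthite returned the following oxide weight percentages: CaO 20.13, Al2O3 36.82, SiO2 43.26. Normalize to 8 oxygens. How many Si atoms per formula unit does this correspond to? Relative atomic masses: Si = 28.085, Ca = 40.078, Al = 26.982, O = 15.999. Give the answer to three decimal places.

1.998 Si apfu

CaO (M=56.077): mol = 0.35897; Ca = 0.35897, O = 0.35897.
Al2O3 (M=101.961): mol = 0.36112; Al = 0.72224, O = 1.08336.
SiO2 (M=60.083): mol = 0.72000; Si = 0.72000, O = 1.44000.
ΣO = 2.88233; factor = 8/ΣO = 2.77553.
Si apfu = 0.72000 × 2.77553 = 1.998.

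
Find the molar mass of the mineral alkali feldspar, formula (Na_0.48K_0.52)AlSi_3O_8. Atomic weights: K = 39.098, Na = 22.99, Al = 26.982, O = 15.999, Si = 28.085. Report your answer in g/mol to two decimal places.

Na: 0.48 × 22.99 = 11.0352
K: 0.52 × 39.098 = 20.3310
Al: 1 × 26.982 = 26.9820
Si: 3 × 28.085 = 84.2550
O: 8 × 15.999 = 127.9920
Summing the contributions gives the formula mass.

270.60 g/mol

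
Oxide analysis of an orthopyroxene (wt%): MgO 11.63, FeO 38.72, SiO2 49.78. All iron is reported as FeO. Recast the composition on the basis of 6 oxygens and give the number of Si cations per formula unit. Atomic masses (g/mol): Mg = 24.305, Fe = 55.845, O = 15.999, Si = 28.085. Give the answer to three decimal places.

11.63 wt% MgO ÷ 40.304 g/mol = 0.28856 mol, giving 0.28856 Mg and 0.28856 O.
38.72 wt% FeO ÷ 71.844 g/mol = 0.53895 mol, giving 0.53895 Fe and 0.53895 O.
49.78 wt% SiO2 ÷ 60.083 g/mol = 0.82852 mol, giving 0.82852 Si and 1.65704 O.
Oxygen sums to 2.48455; scaling by 6/2.48455 = 2.41492 puts the formula on 6 O.
Si: 0.82852 × 2.41492 = 2.001 atoms per formula unit.

2.001 Si apfu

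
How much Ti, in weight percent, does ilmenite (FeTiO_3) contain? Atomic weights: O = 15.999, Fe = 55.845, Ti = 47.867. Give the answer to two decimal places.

31.55 weight percent

M(FeTiO_3) = 151.709 g/mol.
Ti contributes 1 × 47.867 = 47.867 g per mole.
47.867/151.709 = 0.3155 → 31.55%.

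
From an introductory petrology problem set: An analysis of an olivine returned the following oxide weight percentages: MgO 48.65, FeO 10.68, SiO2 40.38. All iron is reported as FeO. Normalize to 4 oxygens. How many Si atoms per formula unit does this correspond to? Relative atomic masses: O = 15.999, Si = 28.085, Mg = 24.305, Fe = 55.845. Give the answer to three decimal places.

0.996 Si apfu

MgO: 48.65/40.304 = 1.20708 mol → 1.20708 mol Mg, 1.20708 mol O.
FeO: 10.68/71.844 = 0.14866 mol → 0.14866 mol Fe, 0.14866 mol O.
SiO2: 40.38/60.083 = 0.67207 mol → 0.67207 mol Si, 1.34414 mol O.
Total oxygen = 2.69988 mol. Normalization factor = 4/2.69988 = 1.48155.
Si per 4 O = 0.67207 × 1.48155 = 0.996.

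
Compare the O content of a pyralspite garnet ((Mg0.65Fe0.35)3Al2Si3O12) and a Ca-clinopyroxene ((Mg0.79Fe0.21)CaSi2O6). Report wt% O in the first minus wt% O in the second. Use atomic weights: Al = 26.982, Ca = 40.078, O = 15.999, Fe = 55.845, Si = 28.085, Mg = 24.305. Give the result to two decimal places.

1.00 percentage points

First mineral: 191.988 g O in 436.239 g formula = 44.01 wt% O.
Second mineral: 95.994 g O in 223.170 g formula = 43.01 wt% O.
44.01% − 43.01% gives a difference of 1.00 percentage points.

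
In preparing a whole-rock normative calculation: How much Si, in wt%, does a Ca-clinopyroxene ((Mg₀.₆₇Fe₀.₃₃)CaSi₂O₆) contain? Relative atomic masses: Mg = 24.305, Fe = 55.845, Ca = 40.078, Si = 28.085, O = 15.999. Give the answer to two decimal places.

Formula mass = 0.67×24.305 + 0.33×55.845 + 1×40.078 + 2×28.085 + 6×15.999 = 226.955 g/mol, of which 56.170 g is Si.
So Si makes up 56.170/226.955 = 0.2475 of the mass, i.e. 24.75%.

24.75 wt%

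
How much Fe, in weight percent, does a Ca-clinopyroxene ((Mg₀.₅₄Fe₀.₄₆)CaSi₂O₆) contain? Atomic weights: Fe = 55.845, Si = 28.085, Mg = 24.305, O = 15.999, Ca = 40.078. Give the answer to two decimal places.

11.12 weight percent

Molar mass of (Mg₀.₅₄Fe₀.₄₆)CaSi₂O₆: 0.54*24.305 + 0.46*55.845 + 1*40.078 + 2*28.085 + 6*15.999 = 231.055 g/mol.
Mass of Fe per formula unit: 0.46 × 55.845 = 25.689 g.
Weight fraction Fe = 25.689 / 231.055 = 0.1112.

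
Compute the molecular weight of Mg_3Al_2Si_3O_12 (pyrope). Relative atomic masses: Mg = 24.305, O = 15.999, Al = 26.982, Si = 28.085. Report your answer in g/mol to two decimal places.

The formula mass is the sum 3·24.305 + 2·26.982 + 3·28.085 + 12·15.999.

403.12 g/mol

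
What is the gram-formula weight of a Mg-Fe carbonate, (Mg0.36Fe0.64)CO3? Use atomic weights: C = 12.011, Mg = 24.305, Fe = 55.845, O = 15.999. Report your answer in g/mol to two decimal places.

Mg: 0.36 × 24.305 = 8.7498
Fe: 0.64 × 55.845 = 35.7408
C: 1 × 12.011 = 12.0110
O: 3 × 15.999 = 47.9970
Summing the contributions gives the formula mass.

104.50 g/mol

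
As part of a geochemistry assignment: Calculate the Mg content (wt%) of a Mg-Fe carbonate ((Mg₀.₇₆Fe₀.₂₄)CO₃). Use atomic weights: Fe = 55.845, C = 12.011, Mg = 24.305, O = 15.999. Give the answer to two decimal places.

20.10 wt%

Molar mass of (Mg₀.₇₆Fe₀.₂₄)CO₃: 0.76*24.305 + 0.24*55.845 + 1*12.011 + 3*15.999 = 91.883 g/mol.
Mass of Mg per formula unit: 0.76 × 24.305 = 18.472 g.
Weight fraction Mg = 18.472 / 91.883 = 0.2010.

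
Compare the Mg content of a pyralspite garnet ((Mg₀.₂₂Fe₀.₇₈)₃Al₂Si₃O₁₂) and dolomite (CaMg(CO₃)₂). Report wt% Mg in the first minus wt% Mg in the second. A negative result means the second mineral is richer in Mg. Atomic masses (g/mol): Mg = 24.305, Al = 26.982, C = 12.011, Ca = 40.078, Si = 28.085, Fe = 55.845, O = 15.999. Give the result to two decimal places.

First mineral: 16.041 g Mg in 476.926 g formula = 3.36 wt% Mg.
Second mineral: 24.305 g Mg in 184.399 g formula = 13.18 wt% Mg.
3.36% − 13.18% gives a difference of -9.82 percentage points.

-9.82 percentage points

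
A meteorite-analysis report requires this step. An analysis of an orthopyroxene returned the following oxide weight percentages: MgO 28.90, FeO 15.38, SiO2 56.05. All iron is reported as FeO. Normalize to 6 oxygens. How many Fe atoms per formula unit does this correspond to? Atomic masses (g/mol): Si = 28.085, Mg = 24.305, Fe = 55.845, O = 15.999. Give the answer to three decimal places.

0.459 Fe apfu

MgO (M=40.304): mol = 0.71705; Mg = 0.71705, O = 0.71705.
FeO (M=71.844): mol = 0.21407; Fe = 0.21407, O = 0.21407.
SiO2 (M=60.083): mol = 0.93288; Si = 0.93288, O = 1.86576.
ΣO = 2.79688; factor = 6/ΣO = 2.14525.
Fe apfu = 0.21407 × 2.14525 = 0.459.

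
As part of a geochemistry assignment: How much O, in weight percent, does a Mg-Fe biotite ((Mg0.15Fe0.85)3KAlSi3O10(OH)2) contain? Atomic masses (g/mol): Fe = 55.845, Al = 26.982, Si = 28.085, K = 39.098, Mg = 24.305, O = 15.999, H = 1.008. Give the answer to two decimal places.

Molar mass of (Mg0.15Fe0.85)3KAlSi3O10(OH)2: 0.45·24.305 + 2.55·55.845 + 1·39.098 + 1·26.982 + 3·28.085 + 12·15.999 + 2·1.008 = 497.681 g/mol.
Mass of O per formula unit: 12 × 15.999 = 191.988 g.
Weight fraction O = 191.988 / 497.681 = 0.3858.

38.58 weight percent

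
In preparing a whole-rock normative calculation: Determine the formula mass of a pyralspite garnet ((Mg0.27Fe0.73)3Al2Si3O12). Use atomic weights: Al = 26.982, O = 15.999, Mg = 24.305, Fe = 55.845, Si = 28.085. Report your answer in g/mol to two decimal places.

472.19 g/mol

M = 0.81·24.305 + 2.19·55.845 + 2·26.982 + 3·28.085 + 12·15.999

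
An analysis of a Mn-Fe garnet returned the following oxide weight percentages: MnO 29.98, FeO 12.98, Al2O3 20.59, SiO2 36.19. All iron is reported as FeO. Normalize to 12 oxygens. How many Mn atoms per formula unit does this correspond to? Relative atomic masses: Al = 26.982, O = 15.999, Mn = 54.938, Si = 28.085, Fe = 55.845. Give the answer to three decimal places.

2.101 Mn apfu

MnO: 29.98/70.937 = 0.42263 mol → 0.42263 mol Mn, 0.42263 mol O.
FeO: 12.98/71.844 = 0.18067 mol → 0.18067 mol Fe, 0.18067 mol O.
Al2O3: 20.59/101.961 = 0.20194 mol → 0.40388 mol Al, 0.60582 mol O.
SiO2: 36.19/60.083 = 0.60233 mol → 0.60233 mol Si, 1.20466 mol O.
Total oxygen = 2.41378 mol. Normalization factor = 12/2.41378 = 4.97146.
Mn per 12 O = 0.42263 × 4.97146 = 2.101.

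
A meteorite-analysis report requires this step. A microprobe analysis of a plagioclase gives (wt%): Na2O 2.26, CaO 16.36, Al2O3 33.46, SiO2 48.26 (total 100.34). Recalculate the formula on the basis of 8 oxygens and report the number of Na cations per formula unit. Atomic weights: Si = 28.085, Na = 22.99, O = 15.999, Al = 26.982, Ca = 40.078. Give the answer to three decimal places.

Na2O: 2.26/61.979 = 0.03646 mol → 0.07292 mol Na, 0.03646 mol O.
CaO: 16.36/56.077 = 0.29174 mol → 0.29174 mol Ca, 0.29174 mol O.
Al2O3: 33.46/101.961 = 0.32816 mol → 0.65632 mol Al, 0.98448 mol O.
SiO2: 48.26/60.083 = 0.80322 mol → 0.80322 mol Si, 1.60644 mol O.
Total oxygen = 2.91912 mol. Normalization factor = 8/2.91912 = 2.74055.
Na per 8 O = 0.07292 × 2.74055 = 0.200.

0.200 Na apfu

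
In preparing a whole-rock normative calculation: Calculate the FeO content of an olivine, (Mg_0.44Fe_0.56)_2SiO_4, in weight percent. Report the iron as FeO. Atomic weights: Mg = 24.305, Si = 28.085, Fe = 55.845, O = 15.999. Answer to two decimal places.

Formula mass = 176.016 g/mol.
1.12 Fe → 1.1200 mol FeO per formula unit; M(FeO) = 71.844, so FeO mass = 80.465 g.
80.465/176.016 × 100 = 45.71 wt%.

45.71 wt%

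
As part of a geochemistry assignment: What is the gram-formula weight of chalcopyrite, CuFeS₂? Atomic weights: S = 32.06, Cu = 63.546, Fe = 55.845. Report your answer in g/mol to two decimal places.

M = 1·63.546 + 1·55.845 + 2·32.06

183.51 g/mol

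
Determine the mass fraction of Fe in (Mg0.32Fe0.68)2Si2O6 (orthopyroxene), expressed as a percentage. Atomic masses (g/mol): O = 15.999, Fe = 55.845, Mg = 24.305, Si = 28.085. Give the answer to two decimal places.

Formula mass = 0.64×24.305 + 1.36×55.845 + 2×28.085 + 6×15.999 = 243.668 g/mol, of which 75.949 g is Fe.
So Fe makes up 75.949/243.668 = 0.3117 of the mass, i.e. 31.17%.

31.17 wt%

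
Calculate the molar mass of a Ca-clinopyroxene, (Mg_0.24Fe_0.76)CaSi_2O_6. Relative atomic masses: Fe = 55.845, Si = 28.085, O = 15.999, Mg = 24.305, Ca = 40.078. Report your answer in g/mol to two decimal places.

240.52 g/mol

The formula mass is the sum 0.24*24.305 + 0.76*55.845 + 1*40.078 + 2*28.085 + 6*15.999.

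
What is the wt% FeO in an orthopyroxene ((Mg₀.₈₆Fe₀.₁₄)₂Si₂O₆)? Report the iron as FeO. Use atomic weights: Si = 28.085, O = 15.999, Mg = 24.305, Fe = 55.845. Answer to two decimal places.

M((Mg₀.₈₆Fe₀.₁₄)₂Si₂O₆) = 209.605 g/mol; M(FeO) = 71.844 g/mol.
Moles FeO per formula unit = 0.28 Fe ÷ 1 = 0.2800.
FeO fraction = (0.2800 × 71.844) / 209.605 = 20.116/209.605 = 0.0960.

9.60 wt%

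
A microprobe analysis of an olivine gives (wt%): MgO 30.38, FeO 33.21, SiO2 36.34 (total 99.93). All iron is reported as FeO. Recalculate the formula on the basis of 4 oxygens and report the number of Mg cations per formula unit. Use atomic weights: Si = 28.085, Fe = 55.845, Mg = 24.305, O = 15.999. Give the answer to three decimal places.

MgO (M=40.304): mol = 0.75377; Mg = 0.75377, O = 0.75377.
FeO (M=71.844): mol = 0.46225; Fe = 0.46225, O = 0.46225.
SiO2 (M=60.083): mol = 0.60483; Si = 0.60483, O = 1.20966.
ΣO = 2.42568; factor = 4/ΣO = 1.64902.
Mg apfu = 0.75377 × 1.64902 = 1.243.

1.243 Mg apfu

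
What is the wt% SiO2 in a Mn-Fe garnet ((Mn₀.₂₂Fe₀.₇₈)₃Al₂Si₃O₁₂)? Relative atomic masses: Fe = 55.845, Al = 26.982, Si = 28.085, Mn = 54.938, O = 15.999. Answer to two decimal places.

M((Mn₀.₂₂Fe₀.₇₈)₃Al₂Si₃O₁₂) = 497.143 g/mol; M(SiO2) = 60.083 g/mol.
Moles SiO2 per formula unit = 3 Si ÷ 1 = 3.0000.
SiO2 fraction = (3.0000 × 60.083) / 497.143 = 180.249/497.143 = 0.3626.

36.26 wt%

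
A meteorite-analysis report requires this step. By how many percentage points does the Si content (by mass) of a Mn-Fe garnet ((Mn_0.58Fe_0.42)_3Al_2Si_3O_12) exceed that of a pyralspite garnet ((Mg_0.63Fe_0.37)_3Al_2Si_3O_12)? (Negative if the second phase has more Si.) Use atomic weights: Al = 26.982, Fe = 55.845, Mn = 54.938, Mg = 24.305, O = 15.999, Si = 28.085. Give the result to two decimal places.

First mineral: 84.255 g Si in 496.164 g formula = 16.98 wt% Si.
Second mineral: 84.255 g Si in 438.131 g formula = 19.23 wt% Si.
16.98% − 19.23% gives a difference of -2.25 percentage points.

-2.25 percentage points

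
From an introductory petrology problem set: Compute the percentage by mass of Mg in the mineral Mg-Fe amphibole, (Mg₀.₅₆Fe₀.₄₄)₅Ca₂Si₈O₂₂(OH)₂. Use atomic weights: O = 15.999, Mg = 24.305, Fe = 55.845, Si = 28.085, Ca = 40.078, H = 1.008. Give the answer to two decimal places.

Molar mass of (Mg₀.₅₆Fe₀.₄₄)₅Ca₂Si₈O₂₂(OH)₂: 2.80×24.305 + 2.20×55.845 + 2×40.078 + 8×28.085 + 24×15.999 + 2×1.008 = 881.741 g/mol.
Mass of Mg per formula unit: 2.80 × 24.305 = 68.054 g.
Weight fraction Mg = 68.054 / 881.741 = 0.0772.

7.72 weight percent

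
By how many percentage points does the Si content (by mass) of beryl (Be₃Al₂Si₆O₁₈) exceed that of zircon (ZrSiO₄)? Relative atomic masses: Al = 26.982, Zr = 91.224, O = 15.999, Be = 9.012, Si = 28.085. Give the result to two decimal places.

First mineral: 168.510 g Si in 537.492 g formula = 31.35 wt% Si.
Second mineral: 28.085 g Si in 183.305 g formula = 15.32 wt% Si.
31.35% − 15.32% gives a difference of 16.03 percentage points.

16.03 percentage points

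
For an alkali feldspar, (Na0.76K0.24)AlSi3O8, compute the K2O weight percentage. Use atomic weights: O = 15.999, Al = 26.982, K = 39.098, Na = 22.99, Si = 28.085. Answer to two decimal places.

4.25 wt%

Formula mass = 266.085 g/mol.
0.24 K → 0.1200 mol K2O per formula unit; M(K2O) = 94.195, so K2O mass = 11.303 g.
11.303/266.085 × 100 = 4.25 wt%.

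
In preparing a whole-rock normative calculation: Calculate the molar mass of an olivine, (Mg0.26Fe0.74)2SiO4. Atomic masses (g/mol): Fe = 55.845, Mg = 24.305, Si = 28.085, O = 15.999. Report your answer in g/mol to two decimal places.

The formula mass is the sum 0.52(24.305) + 1.48(55.845) + 1(28.085) + 4(15.999).

187.37 g/mol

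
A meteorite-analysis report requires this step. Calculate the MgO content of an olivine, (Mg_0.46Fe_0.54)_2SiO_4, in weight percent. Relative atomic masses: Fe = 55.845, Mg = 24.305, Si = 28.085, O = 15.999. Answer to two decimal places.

21.22 wt%

Molar mass of (Mg_0.46Fe_0.54)_2SiO_4 = 0.92*24.305 + 1.08*55.845 + 1*28.085 + 4*15.999 = 174.754 g/mol.
Each formula unit contains 0.92 Mg, equivalent to 0.92/1 = 0.9200 mol MgO.
M(MgO) = 1×24.305 + 1×15.999 = 40.304 g/mol.
Mass of MgO per formula unit = 0.9200 × 40.304 = 37.080 g.
MgO wt% = 37.080 / 174.754 × 100 = 21.22%.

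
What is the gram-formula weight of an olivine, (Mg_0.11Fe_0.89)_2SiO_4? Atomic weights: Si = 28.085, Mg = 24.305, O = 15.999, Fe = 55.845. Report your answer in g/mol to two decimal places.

M = 0.22×24.305 + 1.78×55.845 + 1×28.085 + 4×15.999

196.83 g/mol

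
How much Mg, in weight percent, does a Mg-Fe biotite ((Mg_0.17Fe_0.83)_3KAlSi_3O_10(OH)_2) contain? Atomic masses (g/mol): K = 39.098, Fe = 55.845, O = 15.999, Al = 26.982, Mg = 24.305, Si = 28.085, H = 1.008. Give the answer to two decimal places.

2.50 weight percent

Molar mass of (Mg_0.17Fe_0.83)_3KAlSi_3O_10(OH)_2: 0.51*24.305 + 2.49*55.845 + 1*39.098 + 1*26.982 + 3*28.085 + 12*15.999 + 2*1.008 = 495.789 g/mol.
Mass of Mg per formula unit: 0.51 × 24.305 = 12.396 g.
Weight fraction Mg = 12.396 / 495.789 = 0.0250.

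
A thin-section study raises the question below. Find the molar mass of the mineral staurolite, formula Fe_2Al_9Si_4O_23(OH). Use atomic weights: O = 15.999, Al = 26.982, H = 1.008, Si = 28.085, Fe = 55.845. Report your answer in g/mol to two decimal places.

M = 2(55.845) + 9(26.982) + 4(28.085) + 24(15.999) + 1(1.008)

851.85 g/mol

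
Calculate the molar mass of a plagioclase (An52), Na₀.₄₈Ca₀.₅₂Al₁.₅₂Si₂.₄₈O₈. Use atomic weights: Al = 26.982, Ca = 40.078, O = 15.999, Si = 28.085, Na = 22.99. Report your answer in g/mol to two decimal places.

270.53 g/mol

The formula mass is the sum 0.48·22.99 + 0.52·40.078 + 1.52·26.982 + 2.48·28.085 + 8·15.999.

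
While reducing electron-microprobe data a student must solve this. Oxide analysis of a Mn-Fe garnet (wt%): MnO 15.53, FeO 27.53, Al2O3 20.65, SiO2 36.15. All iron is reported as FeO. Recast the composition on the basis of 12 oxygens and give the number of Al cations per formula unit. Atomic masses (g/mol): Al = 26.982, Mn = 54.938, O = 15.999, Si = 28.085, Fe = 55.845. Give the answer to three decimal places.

2.014 Al apfu

MnO: 15.53/70.937 = 0.21893 mol → 0.21893 mol Mn, 0.21893 mol O.
FeO: 27.53/71.844 = 0.38319 mol → 0.38319 mol Fe, 0.38319 mol O.
Al2O3: 20.65/101.961 = 0.20253 mol → 0.40506 mol Al, 0.60759 mol O.
SiO2: 36.15/60.083 = 0.60167 mol → 0.60167 mol Si, 1.20334 mol O.
Total oxygen = 2.41305 mol. Normalization factor = 12/2.41305 = 4.97296.
Al per 12 O = 0.40506 × 4.97296 = 2.014.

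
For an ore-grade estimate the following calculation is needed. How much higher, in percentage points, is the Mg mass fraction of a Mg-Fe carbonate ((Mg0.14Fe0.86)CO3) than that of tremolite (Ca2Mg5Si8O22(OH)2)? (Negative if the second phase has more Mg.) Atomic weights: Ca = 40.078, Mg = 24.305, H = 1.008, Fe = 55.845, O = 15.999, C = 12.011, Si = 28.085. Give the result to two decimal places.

Mg in (Mg0.14Fe0.86)CO3: molar mass 111.437 g/mol; 0.14×24.305 = 3.403 g → 3.05 wt%.
Mg in Ca2Mg5Si8O22(OH)2: molar mass 812.353 g/mol; 5×24.305 = 121.525 g → 14.96 wt%.
Difference = 3.05 − 14.96 = -11.91 percentage points.

-11.91 percentage points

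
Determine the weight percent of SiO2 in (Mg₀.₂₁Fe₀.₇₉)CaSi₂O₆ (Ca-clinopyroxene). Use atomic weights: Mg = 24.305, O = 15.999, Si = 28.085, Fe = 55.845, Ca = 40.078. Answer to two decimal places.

M((Mg₀.₂₁Fe₀.₇₉)CaSi₂O₆) = 241.464 g/mol; M(SiO2) = 60.083 g/mol.
Moles SiO2 per formula unit = 2 Si ÷ 1 = 2.0000.
SiO2 fraction = (2.0000 × 60.083) / 241.464 = 120.166/241.464 = 0.4977.

49.77 wt%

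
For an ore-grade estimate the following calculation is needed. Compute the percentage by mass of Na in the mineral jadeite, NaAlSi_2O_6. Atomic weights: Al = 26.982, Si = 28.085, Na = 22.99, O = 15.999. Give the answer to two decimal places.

11.37 weight percent

M(NaAlSi_2O_6) = 202.136 g/mol.
Na contributes 1 × 22.99 = 22.990 g per mole.
22.990/202.136 = 0.1137 → 11.37%.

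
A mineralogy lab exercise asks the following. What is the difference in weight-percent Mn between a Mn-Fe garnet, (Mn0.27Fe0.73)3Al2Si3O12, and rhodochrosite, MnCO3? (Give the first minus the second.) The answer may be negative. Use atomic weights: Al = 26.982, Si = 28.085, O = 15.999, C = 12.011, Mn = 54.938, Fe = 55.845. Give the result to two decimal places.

M((Mn0.27Fe0.73)3Al2Si3O12) = 497.007 g/mol, so wt% Mn = 44.500/497.007 × 100 = 8.95%.
M(MnCO3) = 114.946 g/mol, so wt% Mn = 54.938/114.946 × 100 = 47.79%.
8.95 − 47.79 = -38.84 pp.

-38.84 percentage points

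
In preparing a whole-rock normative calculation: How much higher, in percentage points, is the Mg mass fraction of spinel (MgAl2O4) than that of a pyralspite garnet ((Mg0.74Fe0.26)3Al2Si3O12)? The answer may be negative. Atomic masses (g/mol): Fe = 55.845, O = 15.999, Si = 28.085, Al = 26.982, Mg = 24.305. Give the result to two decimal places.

First mineral: 24.305 g Mg in 142.265 g formula = 17.08 wt% Mg.
Second mineral: 53.957 g Mg in 427.723 g formula = 12.61 wt% Mg.
17.08% − 12.61% gives a difference of 4.47 percentage points.

4.47 percentage points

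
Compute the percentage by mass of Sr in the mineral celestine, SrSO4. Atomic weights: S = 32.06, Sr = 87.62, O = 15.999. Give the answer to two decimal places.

M(SrSO4) = 183.676 g/mol.
Sr contributes 1 × 87.62 = 87.620 g per mole.
87.620/183.676 = 0.4770 → 47.70%.

47.70 weight percent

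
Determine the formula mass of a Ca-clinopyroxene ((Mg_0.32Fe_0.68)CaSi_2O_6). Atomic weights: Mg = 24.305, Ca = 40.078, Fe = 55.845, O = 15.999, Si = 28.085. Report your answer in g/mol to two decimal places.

237.99 g/mol

Mg: 0.32 × 24.305 = 7.7776
Fe: 0.68 × 55.845 = 37.9746
Ca: 1 × 40.078 = 40.0780
Si: 2 × 28.085 = 56.1700
O: 6 × 15.999 = 95.9940
Summing the contributions gives the formula mass.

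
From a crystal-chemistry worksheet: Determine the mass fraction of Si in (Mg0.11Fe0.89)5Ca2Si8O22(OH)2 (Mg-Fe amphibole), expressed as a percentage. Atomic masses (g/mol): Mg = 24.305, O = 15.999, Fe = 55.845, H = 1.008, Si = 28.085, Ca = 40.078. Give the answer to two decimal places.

23.58 wt%

M((Mg0.11Fe0.89)5Ca2Si8O22(OH)2) = 952.706 g/mol.
Si contributes 8 × 28.085 = 224.680 g per mole.
224.680/952.706 = 0.2358 → 23.58%.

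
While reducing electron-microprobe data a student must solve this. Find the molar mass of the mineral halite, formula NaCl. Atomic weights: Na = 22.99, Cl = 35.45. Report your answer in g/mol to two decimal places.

58.44 g/mol

Na: 1 × 22.99 = 22.9900
Cl: 1 × 35.45 = 35.4500
Summing the contributions gives the formula mass.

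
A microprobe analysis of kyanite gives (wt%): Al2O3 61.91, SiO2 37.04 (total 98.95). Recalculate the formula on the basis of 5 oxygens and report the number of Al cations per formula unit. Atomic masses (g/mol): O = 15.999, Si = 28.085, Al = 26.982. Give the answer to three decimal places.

1.988 Al apfu

Al2O3 (M=101.961): mol = 0.60719; Al = 1.21438, O = 1.82157.
SiO2 (M=60.083): mol = 0.61648; Si = 0.61648, O = 1.23296.
ΣO = 3.05453; factor = 5/ΣO = 1.63691.
Al apfu = 1.21438 × 1.63691 = 1.988.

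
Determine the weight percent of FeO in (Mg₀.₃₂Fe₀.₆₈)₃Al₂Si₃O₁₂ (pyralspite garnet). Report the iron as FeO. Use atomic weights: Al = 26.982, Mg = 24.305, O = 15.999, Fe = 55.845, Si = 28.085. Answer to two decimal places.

31.35 wt%

M((Mg₀.₃₂Fe₀.₆₈)₃Al₂Si₃O₁₂) = 467.464 g/mol; M(FeO) = 71.844 g/mol.
Moles FeO per formula unit = 2.04 Fe ÷ 1 = 2.0400.
FeO fraction = (2.0400 × 71.844) / 467.464 = 146.562/467.464 = 0.3135.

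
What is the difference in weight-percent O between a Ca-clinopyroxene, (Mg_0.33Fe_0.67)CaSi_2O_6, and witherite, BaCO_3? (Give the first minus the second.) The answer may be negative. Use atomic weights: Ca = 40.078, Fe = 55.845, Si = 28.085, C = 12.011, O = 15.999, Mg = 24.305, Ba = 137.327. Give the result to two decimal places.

16.07 percentage points

M((Mg_0.33Fe_0.67)CaSi_2O_6) = 237.679 g/mol, so wt% O = 95.994/237.679 × 100 = 40.39%.
M(BaCO_3) = 197.335 g/mol, so wt% O = 47.997/197.335 × 100 = 24.32%.
40.39 − 24.32 = 16.07 pp.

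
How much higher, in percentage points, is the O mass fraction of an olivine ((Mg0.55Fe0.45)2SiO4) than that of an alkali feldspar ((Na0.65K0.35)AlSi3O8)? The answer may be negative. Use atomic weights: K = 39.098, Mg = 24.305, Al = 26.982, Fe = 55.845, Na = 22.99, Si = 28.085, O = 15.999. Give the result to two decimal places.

M((Mg0.55Fe0.45)2SiO4) = 169.077 g/mol, so wt% O = 63.996/169.077 × 100 = 37.85%.
M((Na0.65K0.35)AlSi3O8) = 267.857 g/mol, so wt% O = 127.992/267.857 × 100 = 47.78%.
37.85 − 47.78 = -9.93 pp.

-9.93 percentage points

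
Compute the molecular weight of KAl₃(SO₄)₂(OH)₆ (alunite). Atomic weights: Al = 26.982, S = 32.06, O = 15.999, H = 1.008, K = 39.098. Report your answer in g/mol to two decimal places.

414.20 g/mol

The formula mass is the sum 1(39.098) + 3(26.982) + 2(32.06) + 14(15.999) + 6(1.008).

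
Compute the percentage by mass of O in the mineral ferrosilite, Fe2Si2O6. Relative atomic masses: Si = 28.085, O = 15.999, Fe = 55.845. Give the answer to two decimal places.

M(Fe2Si2O6) = 263.854 g/mol.
O contributes 6 × 15.999 = 95.994 g per mole.
95.994/263.854 = 0.3638 → 36.38%.

36.38 wt%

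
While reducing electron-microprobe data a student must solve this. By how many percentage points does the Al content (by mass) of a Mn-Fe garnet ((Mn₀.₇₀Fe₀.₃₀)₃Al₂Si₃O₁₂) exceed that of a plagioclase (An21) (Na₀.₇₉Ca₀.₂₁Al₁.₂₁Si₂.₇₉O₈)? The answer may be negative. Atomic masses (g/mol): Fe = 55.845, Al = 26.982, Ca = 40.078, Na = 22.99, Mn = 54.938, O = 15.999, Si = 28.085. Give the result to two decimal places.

-1.41 percentage points

First mineral: 53.964 g Al in 495.837 g formula = 10.88 wt% Al.
Second mineral: 32.648 g Al in 265.576 g formula = 12.29 wt% Al.
10.88% − 12.29% gives a difference of -1.41 percentage points.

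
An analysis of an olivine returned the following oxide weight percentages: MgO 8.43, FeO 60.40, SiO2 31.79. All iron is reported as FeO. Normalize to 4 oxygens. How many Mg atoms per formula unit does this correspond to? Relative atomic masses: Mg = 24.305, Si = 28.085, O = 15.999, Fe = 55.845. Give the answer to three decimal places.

0.397 Mg apfu

8.43 wt% MgO ÷ 40.304 g/mol = 0.20916 mol, giving 0.20916 Mg and 0.20916 O.
60.40 wt% FeO ÷ 71.844 g/mol = 0.84071 mol, giving 0.84071 Fe and 0.84071 O.
31.79 wt% SiO2 ÷ 60.083 g/mol = 0.52910 mol, giving 0.52910 Si and 1.05820 O.
Oxygen sums to 2.10807; scaling by 4/2.10807 = 1.89747 puts the formula on 4 O.
Mg: 0.20916 × 1.89747 = 0.397 atoms per formula unit.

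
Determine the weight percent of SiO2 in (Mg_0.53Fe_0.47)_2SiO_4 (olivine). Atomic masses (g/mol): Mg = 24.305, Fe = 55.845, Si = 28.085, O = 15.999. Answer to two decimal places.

Formula mass = 170.339 g/mol.
1 Si → 1.0000 mol SiO2 per formula unit; M(SiO2) = 60.083, so SiO2 mass = 60.083 g.
60.083/170.339 × 100 = 35.27 wt%.

35.27 wt%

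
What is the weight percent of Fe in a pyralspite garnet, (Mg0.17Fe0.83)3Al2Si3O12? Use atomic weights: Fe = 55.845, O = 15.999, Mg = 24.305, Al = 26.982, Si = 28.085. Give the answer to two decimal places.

28.87 weight percent

Molar mass of (Mg0.17Fe0.83)3Al2Si3O12: 0.51×24.305 + 2.49×55.845 + 2×26.982 + 3×28.085 + 12×15.999 = 481.657 g/mol.
Mass of Fe per formula unit: 2.49 × 55.845 = 139.054 g.
Weight fraction Fe = 139.054 / 481.657 = 0.2887.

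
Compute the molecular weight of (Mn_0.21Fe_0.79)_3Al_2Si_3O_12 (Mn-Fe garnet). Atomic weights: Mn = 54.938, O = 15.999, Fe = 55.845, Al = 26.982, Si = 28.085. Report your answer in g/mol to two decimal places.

The formula mass is the sum 0.63*54.938 + 2.37*55.845 + 2*26.982 + 3*28.085 + 12*15.999.

497.17 g/mol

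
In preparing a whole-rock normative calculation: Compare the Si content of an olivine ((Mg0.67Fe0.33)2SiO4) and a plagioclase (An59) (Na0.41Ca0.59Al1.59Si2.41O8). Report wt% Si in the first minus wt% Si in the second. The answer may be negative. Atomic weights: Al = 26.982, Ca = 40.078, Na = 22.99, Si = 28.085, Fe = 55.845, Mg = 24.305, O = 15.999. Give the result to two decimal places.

M((Mg0.67Fe0.33)2SiO4) = 161.507 g/mol, so wt% Si = 28.085/161.507 × 100 = 17.39%.
M(Na0.41Ca0.59Al1.59Si2.41O8) = 271.650 g/mol, so wt% Si = 67.685/271.650 × 100 = 24.92%.
17.39 − 24.92 = -7.53 pp.

-7.53 percentage points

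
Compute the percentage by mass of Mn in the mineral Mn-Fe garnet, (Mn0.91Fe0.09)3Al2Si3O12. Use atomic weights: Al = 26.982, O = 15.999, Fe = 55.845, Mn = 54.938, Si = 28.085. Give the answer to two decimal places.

M((Mn0.91Fe0.09)3Al2Si3O12) = 495.266 g/mol.
Mn contributes 2.73 × 54.938 = 149.981 g per mole.
149.981/495.266 = 0.3028 → 30.28%.

30.28 wt%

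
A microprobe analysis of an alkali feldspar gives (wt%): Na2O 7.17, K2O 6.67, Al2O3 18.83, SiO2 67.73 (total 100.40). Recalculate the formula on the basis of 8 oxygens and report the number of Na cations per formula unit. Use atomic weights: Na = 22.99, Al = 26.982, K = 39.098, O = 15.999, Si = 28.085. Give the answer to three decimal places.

Na2O (M=61.979): mol = 0.11568; Na = 0.23136, O = 0.11568.
K2O (M=94.195): mol = 0.07081; K = 0.14162, O = 0.07081.
Al2O3 (M=101.961): mol = 0.18468; Al = 0.36936, O = 0.55404.
SiO2 (M=60.083): mol = 1.12727; Si = 1.12727, O = 2.25454.
ΣO = 2.99507; factor = 8/ΣO = 2.67106.
Na apfu = 0.23136 × 2.67106 = 0.618.

0.618 Na apfu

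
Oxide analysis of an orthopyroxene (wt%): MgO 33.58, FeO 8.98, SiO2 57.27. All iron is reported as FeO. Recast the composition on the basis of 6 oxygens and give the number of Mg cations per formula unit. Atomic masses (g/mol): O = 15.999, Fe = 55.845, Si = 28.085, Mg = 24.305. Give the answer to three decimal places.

1.745 Mg apfu

33.58 wt% MgO ÷ 40.304 g/mol = 0.83317 mol, giving 0.83317 Mg and 0.83317 O.
8.98 wt% FeO ÷ 71.844 g/mol = 0.12499 mol, giving 0.12499 Fe and 0.12499 O.
57.27 wt% SiO2 ÷ 60.083 g/mol = 0.95318 mol, giving 0.95318 Si and 1.90636 O.
Oxygen sums to 2.86452; scaling by 6/2.86452 = 2.09459 puts the formula on 6 O.
Mg: 0.83317 × 2.09459 = 1.745 atoms per formula unit.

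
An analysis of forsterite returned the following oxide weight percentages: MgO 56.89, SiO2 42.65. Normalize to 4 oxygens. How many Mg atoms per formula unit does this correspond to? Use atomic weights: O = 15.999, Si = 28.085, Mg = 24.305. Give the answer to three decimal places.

1.994 Mg apfu

MgO (M=40.304): mol = 1.41152; Mg = 1.41152, O = 1.41152.
SiO2 (M=60.083): mol = 0.70985; Si = 0.70985, O = 1.41970.
ΣO = 2.83122; factor = 4/ΣO = 1.41282.
Mg apfu = 1.41152 × 1.41282 = 1.994.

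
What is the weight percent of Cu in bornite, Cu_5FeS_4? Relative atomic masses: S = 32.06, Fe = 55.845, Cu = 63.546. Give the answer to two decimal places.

Molar mass of Cu_5FeS_4: 5×63.546 + 1×55.845 + 4×32.06 = 501.815 g/mol.
Mass of Cu per formula unit: 5 × 63.546 = 317.730 g.
Weight fraction Cu = 317.730 / 501.815 = 0.6332.

63.32 mass %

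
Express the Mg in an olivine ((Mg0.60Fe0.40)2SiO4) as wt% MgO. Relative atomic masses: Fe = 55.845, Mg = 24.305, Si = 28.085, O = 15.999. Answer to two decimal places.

29.15 wt%

Formula mass = 165.923 g/mol.
1.20 Mg → 1.2000 mol MgO per formula unit; M(MgO) = 40.304, so MgO mass = 48.365 g.
48.365/165.923 × 100 = 29.15 wt%.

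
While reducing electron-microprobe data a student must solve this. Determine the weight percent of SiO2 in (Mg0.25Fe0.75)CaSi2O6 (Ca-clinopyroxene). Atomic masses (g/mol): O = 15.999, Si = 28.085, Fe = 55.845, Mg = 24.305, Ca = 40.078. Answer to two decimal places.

50.03 wt%

Molar mass of (Mg0.25Fe0.75)CaSi2O6 = 0.25·24.305 + 0.75·55.845 + 1·40.078 + 2·28.085 + 6·15.999 = 240.202 g/mol.
Each formula unit contains 2 Si, equivalent to 2/1 = 2.0000 mol SiO2.
M(SiO2) = 1×28.085 + 2×15.999 = 60.083 g/mol.
Mass of SiO2 per formula unit = 2.0000 × 60.083 = 120.166 g.
SiO2 wt% = 120.166 / 240.202 × 100 = 50.03%.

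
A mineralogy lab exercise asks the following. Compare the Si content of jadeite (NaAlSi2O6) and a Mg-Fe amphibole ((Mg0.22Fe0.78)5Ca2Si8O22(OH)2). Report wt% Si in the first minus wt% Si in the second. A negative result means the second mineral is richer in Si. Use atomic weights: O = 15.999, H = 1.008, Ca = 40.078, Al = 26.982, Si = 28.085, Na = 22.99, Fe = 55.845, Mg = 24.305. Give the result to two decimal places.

3.77 percentage points

First mineral: 56.170 g Si in 202.136 g formula = 27.79 wt% Si.
Second mineral: 224.680 g Si in 935.359 g formula = 24.02 wt% Si.
27.79% − 24.02% gives a difference of 3.77 percentage points.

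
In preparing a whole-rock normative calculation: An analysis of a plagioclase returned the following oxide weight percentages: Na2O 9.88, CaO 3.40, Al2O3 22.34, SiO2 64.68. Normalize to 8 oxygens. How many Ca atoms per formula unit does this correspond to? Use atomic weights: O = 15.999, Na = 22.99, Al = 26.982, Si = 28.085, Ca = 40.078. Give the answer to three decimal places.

9.88 wt% Na2O ÷ 61.979 g/mol = 0.15941 mol, giving 0.31882 Na and 0.15941 O.
3.40 wt% CaO ÷ 56.077 g/mol = 0.06063 mol, giving 0.06063 Ca and 0.06063 O.
22.34 wt% Al2O3 ÷ 101.961 g/mol = 0.21910 mol, giving 0.43820 Al and 0.65730 O.
64.68 wt% SiO2 ÷ 60.083 g/mol = 1.07651 mol, giving 1.07651 Si and 2.15302 O.
Oxygen sums to 3.03036; scaling by 8/3.03036 = 2.63995 puts the formula on 8 O.
Ca: 0.06063 × 2.63995 = 0.160 atoms per formula unit.

0.160 Ca apfu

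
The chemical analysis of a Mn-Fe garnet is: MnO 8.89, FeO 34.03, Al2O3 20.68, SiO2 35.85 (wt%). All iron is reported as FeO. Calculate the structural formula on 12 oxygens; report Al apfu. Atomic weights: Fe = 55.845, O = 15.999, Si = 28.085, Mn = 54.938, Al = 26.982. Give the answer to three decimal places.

MnO: 8.89/70.937 = 0.12532 mol → 0.12532 mol Mn, 0.12532 mol O.
FeO: 34.03/71.844 = 0.47367 mol → 0.47367 mol Fe, 0.47367 mol O.
Al2O3: 20.68/101.961 = 0.20282 mol → 0.40564 mol Al, 0.60846 mol O.
SiO2: 35.85/60.083 = 0.59667 mol → 0.59667 mol Si, 1.19334 mol O.
Total oxygen = 2.40079 mol. Normalization factor = 12/2.40079 = 4.99835.
Al per 12 O = 0.40564 × 4.99835 = 2.028.

2.028 Al apfu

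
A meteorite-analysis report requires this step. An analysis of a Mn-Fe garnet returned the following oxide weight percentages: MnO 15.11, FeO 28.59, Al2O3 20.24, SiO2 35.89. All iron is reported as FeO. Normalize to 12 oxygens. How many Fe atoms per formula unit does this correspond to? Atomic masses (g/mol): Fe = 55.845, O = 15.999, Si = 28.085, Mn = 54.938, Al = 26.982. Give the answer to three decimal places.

MnO: 15.11/70.937 = 0.21301 mol → 0.21301 mol Mn, 0.21301 mol O.
FeO: 28.59/71.844 = 0.39795 mol → 0.39795 mol Fe, 0.39795 mol O.
Al2O3: 20.24/101.961 = 0.19851 mol → 0.39702 mol Al, 0.59553 mol O.
SiO2: 35.89/60.083 = 0.59734 mol → 0.59734 mol Si, 1.19468 mol O.
Total oxygen = 2.40117 mol. Normalization factor = 12/2.40117 = 4.99756.
Fe per 12 O = 0.39795 × 4.99756 = 1.989.

1.989 Fe apfu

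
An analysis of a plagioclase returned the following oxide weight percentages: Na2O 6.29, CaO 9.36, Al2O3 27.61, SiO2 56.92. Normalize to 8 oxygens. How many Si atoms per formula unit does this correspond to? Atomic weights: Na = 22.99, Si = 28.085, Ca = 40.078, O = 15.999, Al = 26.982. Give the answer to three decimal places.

2.547 Si apfu

Na2O: 6.29/61.979 = 0.10149 mol → 0.20298 mol Na, 0.10149 mol O.
CaO: 9.36/56.077 = 0.16691 mol → 0.16691 mol Ca, 0.16691 mol O.
Al2O3: 27.61/101.961 = 0.27079 mol → 0.54158 mol Al, 0.81237 mol O.
SiO2: 56.92/60.083 = 0.94736 mol → 0.94736 mol Si, 1.89472 mol O.
Total oxygen = 2.97549 mol. Normalization factor = 8/2.97549 = 2.68863.
Si per 8 O = 0.94736 × 2.68863 = 2.547.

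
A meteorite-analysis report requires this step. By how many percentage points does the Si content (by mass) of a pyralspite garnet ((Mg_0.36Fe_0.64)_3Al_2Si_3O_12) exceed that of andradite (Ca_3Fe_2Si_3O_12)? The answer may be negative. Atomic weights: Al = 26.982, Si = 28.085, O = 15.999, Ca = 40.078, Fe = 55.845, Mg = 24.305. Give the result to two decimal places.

First mineral: 84.255 g Si in 463.679 g formula = 18.17 wt% Si.
Second mineral: 84.255 g Si in 508.167 g formula = 16.58 wt% Si.
18.17% − 16.58% gives a difference of 1.59 percentage points.

1.59 percentage points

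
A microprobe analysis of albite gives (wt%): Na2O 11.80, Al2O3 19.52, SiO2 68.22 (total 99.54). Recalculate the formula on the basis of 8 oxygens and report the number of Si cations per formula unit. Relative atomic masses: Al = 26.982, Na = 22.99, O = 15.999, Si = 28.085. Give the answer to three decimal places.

2.992 Si apfu

Na2O: 11.80/61.979 = 0.19039 mol → 0.38078 mol Na, 0.19039 mol O.
Al2O3: 19.52/101.961 = 0.19145 mol → 0.38290 mol Al, 0.57435 mol O.
SiO2: 68.22/60.083 = 1.13543 mol → 1.13543 mol Si, 2.27086 mol O.
Total oxygen = 3.03560 mol. Normalization factor = 8/3.03560 = 2.63539.
Si per 8 O = 1.13543 × 2.63539 = 2.992.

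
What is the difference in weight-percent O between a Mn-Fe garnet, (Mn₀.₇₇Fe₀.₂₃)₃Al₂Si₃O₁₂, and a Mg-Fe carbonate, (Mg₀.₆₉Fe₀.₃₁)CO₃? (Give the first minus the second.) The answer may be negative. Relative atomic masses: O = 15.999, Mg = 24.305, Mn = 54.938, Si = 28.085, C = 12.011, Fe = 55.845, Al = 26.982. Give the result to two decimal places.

First mineral: 191.988 g O in 495.647 g formula = 38.73 wt% O.
Second mineral: 47.997 g O in 94.090 g formula = 51.01 wt% O.
38.73% − 51.01% gives a difference of -12.28 percentage points.

-12.28 percentage points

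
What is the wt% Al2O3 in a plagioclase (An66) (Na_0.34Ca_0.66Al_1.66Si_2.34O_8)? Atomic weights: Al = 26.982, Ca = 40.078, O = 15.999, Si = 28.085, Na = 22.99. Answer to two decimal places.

Molar mass of Na_0.34Ca_0.66Al_1.66Si_2.34O_8 = 0.34·22.99 + 0.66·40.078 + 1.66·26.982 + 2.34·28.085 + 8·15.999 = 272.769 g/mol.
Each formula unit contains 1.66 Al, equivalent to 1.66/2 = 0.8300 mol Al2O3.
M(Al2O3) = 2×26.982 + 3×15.999 = 101.961 g/mol.
Mass of Al2O3 per formula unit = 0.8300 × 101.961 = 84.628 g.
Al2O3 wt% = 84.628 / 272.769 × 100 = 31.03%.

31.03 wt%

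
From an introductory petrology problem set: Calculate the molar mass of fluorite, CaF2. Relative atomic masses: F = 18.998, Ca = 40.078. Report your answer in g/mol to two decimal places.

The formula mass is the sum 1×40.078 + 2×18.998.

78.07 g/mol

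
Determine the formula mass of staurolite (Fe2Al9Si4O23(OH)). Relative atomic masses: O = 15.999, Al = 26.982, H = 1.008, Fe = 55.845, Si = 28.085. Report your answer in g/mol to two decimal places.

Fe: 2 × 55.845 = 111.6900
Al: 9 × 26.982 = 242.8380
Si: 4 × 28.085 = 112.3400
O: 24 × 15.999 = 383.9760
H: 1 × 1.008 = 1.0080
Summing the contributions gives the formula mass.

851.85 g/mol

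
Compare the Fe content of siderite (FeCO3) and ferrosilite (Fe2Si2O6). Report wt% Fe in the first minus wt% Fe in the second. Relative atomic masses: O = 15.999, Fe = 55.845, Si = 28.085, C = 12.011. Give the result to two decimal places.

5.87 percentage points

M(FeCO3) = 115.853 g/mol, so wt% Fe = 55.845/115.853 × 100 = 48.20%.
M(Fe2Si2O6) = 263.854 g/mol, so wt% Fe = 111.690/263.854 × 100 = 42.33%.
48.20 − 42.33 = 5.87 pp.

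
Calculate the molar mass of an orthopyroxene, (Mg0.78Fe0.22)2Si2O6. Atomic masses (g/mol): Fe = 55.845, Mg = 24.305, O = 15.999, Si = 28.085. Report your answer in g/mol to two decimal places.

Mg: 1.56 × 24.305 = 37.9158
Fe: 0.44 × 55.845 = 24.5718
Si: 2 × 28.085 = 56.1700
O: 6 × 15.999 = 95.9940
Summing the contributions gives the formula mass.

214.65 g/mol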